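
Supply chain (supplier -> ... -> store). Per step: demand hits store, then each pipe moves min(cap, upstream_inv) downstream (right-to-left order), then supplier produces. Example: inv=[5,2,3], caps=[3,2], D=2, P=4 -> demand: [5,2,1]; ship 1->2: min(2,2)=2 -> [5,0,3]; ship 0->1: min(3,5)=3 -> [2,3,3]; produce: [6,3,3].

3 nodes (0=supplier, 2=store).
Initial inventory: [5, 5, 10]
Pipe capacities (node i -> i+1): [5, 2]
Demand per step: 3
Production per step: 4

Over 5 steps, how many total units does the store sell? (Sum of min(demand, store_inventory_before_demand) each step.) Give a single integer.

Answer: 15

Derivation:
Step 1: sold=3 (running total=3) -> [4 8 9]
Step 2: sold=3 (running total=6) -> [4 10 8]
Step 3: sold=3 (running total=9) -> [4 12 7]
Step 4: sold=3 (running total=12) -> [4 14 6]
Step 5: sold=3 (running total=15) -> [4 16 5]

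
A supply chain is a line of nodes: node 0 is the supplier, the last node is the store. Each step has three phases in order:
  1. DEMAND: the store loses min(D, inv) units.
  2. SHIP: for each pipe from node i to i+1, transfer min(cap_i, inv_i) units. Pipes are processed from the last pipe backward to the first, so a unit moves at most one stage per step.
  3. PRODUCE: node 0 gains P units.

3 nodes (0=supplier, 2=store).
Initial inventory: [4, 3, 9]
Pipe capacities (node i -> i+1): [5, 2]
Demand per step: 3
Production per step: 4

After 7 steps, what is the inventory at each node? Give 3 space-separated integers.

Step 1: demand=3,sold=3 ship[1->2]=2 ship[0->1]=4 prod=4 -> inv=[4 5 8]
Step 2: demand=3,sold=3 ship[1->2]=2 ship[0->1]=4 prod=4 -> inv=[4 7 7]
Step 3: demand=3,sold=3 ship[1->2]=2 ship[0->1]=4 prod=4 -> inv=[4 9 6]
Step 4: demand=3,sold=3 ship[1->2]=2 ship[0->1]=4 prod=4 -> inv=[4 11 5]
Step 5: demand=3,sold=3 ship[1->2]=2 ship[0->1]=4 prod=4 -> inv=[4 13 4]
Step 6: demand=3,sold=3 ship[1->2]=2 ship[0->1]=4 prod=4 -> inv=[4 15 3]
Step 7: demand=3,sold=3 ship[1->2]=2 ship[0->1]=4 prod=4 -> inv=[4 17 2]

4 17 2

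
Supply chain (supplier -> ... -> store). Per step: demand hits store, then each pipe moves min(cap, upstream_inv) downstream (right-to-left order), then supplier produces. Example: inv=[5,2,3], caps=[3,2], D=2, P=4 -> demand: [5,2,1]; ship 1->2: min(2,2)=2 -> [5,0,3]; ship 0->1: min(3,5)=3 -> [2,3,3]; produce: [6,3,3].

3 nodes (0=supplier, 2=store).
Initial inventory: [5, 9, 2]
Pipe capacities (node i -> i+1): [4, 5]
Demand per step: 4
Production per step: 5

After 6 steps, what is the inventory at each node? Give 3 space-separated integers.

Step 1: demand=4,sold=2 ship[1->2]=5 ship[0->1]=4 prod=5 -> inv=[6 8 5]
Step 2: demand=4,sold=4 ship[1->2]=5 ship[0->1]=4 prod=5 -> inv=[7 7 6]
Step 3: demand=4,sold=4 ship[1->2]=5 ship[0->1]=4 prod=5 -> inv=[8 6 7]
Step 4: demand=4,sold=4 ship[1->2]=5 ship[0->1]=4 prod=5 -> inv=[9 5 8]
Step 5: demand=4,sold=4 ship[1->2]=5 ship[0->1]=4 prod=5 -> inv=[10 4 9]
Step 6: demand=4,sold=4 ship[1->2]=4 ship[0->1]=4 prod=5 -> inv=[11 4 9]

11 4 9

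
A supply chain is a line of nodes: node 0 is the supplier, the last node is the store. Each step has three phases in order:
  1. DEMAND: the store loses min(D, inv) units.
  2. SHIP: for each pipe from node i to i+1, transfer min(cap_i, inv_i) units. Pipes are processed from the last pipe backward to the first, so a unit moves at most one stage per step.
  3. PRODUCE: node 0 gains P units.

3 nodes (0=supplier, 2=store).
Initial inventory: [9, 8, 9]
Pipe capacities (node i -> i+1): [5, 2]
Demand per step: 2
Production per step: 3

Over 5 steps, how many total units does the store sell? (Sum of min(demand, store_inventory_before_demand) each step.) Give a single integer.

Answer: 10

Derivation:
Step 1: sold=2 (running total=2) -> [7 11 9]
Step 2: sold=2 (running total=4) -> [5 14 9]
Step 3: sold=2 (running total=6) -> [3 17 9]
Step 4: sold=2 (running total=8) -> [3 18 9]
Step 5: sold=2 (running total=10) -> [3 19 9]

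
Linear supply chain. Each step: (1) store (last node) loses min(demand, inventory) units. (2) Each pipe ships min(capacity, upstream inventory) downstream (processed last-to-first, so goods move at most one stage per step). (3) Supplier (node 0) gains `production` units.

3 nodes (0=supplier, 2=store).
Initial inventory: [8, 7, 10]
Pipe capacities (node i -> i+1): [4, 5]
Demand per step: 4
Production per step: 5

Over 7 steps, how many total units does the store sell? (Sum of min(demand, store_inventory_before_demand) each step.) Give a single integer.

Step 1: sold=4 (running total=4) -> [9 6 11]
Step 2: sold=4 (running total=8) -> [10 5 12]
Step 3: sold=4 (running total=12) -> [11 4 13]
Step 4: sold=4 (running total=16) -> [12 4 13]
Step 5: sold=4 (running total=20) -> [13 4 13]
Step 6: sold=4 (running total=24) -> [14 4 13]
Step 7: sold=4 (running total=28) -> [15 4 13]

Answer: 28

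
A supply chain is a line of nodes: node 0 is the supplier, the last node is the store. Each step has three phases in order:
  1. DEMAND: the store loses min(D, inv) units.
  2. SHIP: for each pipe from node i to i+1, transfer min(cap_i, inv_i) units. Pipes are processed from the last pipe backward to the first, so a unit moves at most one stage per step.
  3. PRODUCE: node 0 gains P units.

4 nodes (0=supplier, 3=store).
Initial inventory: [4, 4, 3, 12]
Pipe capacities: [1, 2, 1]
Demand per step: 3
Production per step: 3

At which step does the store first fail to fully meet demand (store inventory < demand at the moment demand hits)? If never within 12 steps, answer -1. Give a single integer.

Step 1: demand=3,sold=3 ship[2->3]=1 ship[1->2]=2 ship[0->1]=1 prod=3 -> [6 3 4 10]
Step 2: demand=3,sold=3 ship[2->3]=1 ship[1->2]=2 ship[0->1]=1 prod=3 -> [8 2 5 8]
Step 3: demand=3,sold=3 ship[2->3]=1 ship[1->2]=2 ship[0->1]=1 prod=3 -> [10 1 6 6]
Step 4: demand=3,sold=3 ship[2->3]=1 ship[1->2]=1 ship[0->1]=1 prod=3 -> [12 1 6 4]
Step 5: demand=3,sold=3 ship[2->3]=1 ship[1->2]=1 ship[0->1]=1 prod=3 -> [14 1 6 2]
Step 6: demand=3,sold=2 ship[2->3]=1 ship[1->2]=1 ship[0->1]=1 prod=3 -> [16 1 6 1]
Step 7: demand=3,sold=1 ship[2->3]=1 ship[1->2]=1 ship[0->1]=1 prod=3 -> [18 1 6 1]
Step 8: demand=3,sold=1 ship[2->3]=1 ship[1->2]=1 ship[0->1]=1 prod=3 -> [20 1 6 1]
Step 9: demand=3,sold=1 ship[2->3]=1 ship[1->2]=1 ship[0->1]=1 prod=3 -> [22 1 6 1]
Step 10: demand=3,sold=1 ship[2->3]=1 ship[1->2]=1 ship[0->1]=1 prod=3 -> [24 1 6 1]
Step 11: demand=3,sold=1 ship[2->3]=1 ship[1->2]=1 ship[0->1]=1 prod=3 -> [26 1 6 1]
Step 12: demand=3,sold=1 ship[2->3]=1 ship[1->2]=1 ship[0->1]=1 prod=3 -> [28 1 6 1]
First stockout at step 6

6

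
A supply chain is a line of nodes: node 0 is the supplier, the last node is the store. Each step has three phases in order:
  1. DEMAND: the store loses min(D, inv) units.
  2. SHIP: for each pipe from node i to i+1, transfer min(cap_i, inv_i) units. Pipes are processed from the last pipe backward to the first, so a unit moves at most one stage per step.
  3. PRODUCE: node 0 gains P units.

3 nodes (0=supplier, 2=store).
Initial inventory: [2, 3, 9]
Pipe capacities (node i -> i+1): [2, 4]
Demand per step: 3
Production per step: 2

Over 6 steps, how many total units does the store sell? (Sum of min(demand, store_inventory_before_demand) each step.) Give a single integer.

Step 1: sold=3 (running total=3) -> [2 2 9]
Step 2: sold=3 (running total=6) -> [2 2 8]
Step 3: sold=3 (running total=9) -> [2 2 7]
Step 4: sold=3 (running total=12) -> [2 2 6]
Step 5: sold=3 (running total=15) -> [2 2 5]
Step 6: sold=3 (running total=18) -> [2 2 4]

Answer: 18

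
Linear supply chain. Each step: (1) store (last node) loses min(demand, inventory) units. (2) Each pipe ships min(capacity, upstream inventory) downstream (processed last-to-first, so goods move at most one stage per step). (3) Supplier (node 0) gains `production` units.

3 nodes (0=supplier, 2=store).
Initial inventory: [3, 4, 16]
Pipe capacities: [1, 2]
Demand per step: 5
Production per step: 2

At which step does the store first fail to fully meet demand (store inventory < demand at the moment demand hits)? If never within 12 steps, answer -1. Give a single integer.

Step 1: demand=5,sold=5 ship[1->2]=2 ship[0->1]=1 prod=2 -> [4 3 13]
Step 2: demand=5,sold=5 ship[1->2]=2 ship[0->1]=1 prod=2 -> [5 2 10]
Step 3: demand=5,sold=5 ship[1->2]=2 ship[0->1]=1 prod=2 -> [6 1 7]
Step 4: demand=5,sold=5 ship[1->2]=1 ship[0->1]=1 prod=2 -> [7 1 3]
Step 5: demand=5,sold=3 ship[1->2]=1 ship[0->1]=1 prod=2 -> [8 1 1]
Step 6: demand=5,sold=1 ship[1->2]=1 ship[0->1]=1 prod=2 -> [9 1 1]
Step 7: demand=5,sold=1 ship[1->2]=1 ship[0->1]=1 prod=2 -> [10 1 1]
Step 8: demand=5,sold=1 ship[1->2]=1 ship[0->1]=1 prod=2 -> [11 1 1]
Step 9: demand=5,sold=1 ship[1->2]=1 ship[0->1]=1 prod=2 -> [12 1 1]
Step 10: demand=5,sold=1 ship[1->2]=1 ship[0->1]=1 prod=2 -> [13 1 1]
Step 11: demand=5,sold=1 ship[1->2]=1 ship[0->1]=1 prod=2 -> [14 1 1]
Step 12: demand=5,sold=1 ship[1->2]=1 ship[0->1]=1 prod=2 -> [15 1 1]
First stockout at step 5

5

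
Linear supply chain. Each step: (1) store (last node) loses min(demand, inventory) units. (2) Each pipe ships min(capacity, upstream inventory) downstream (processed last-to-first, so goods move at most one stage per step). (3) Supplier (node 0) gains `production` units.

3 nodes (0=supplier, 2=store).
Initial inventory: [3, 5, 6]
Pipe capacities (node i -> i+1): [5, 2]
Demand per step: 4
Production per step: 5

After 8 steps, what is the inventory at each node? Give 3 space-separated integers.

Step 1: demand=4,sold=4 ship[1->2]=2 ship[0->1]=3 prod=5 -> inv=[5 6 4]
Step 2: demand=4,sold=4 ship[1->2]=2 ship[0->1]=5 prod=5 -> inv=[5 9 2]
Step 3: demand=4,sold=2 ship[1->2]=2 ship[0->1]=5 prod=5 -> inv=[5 12 2]
Step 4: demand=4,sold=2 ship[1->2]=2 ship[0->1]=5 prod=5 -> inv=[5 15 2]
Step 5: demand=4,sold=2 ship[1->2]=2 ship[0->1]=5 prod=5 -> inv=[5 18 2]
Step 6: demand=4,sold=2 ship[1->2]=2 ship[0->1]=5 prod=5 -> inv=[5 21 2]
Step 7: demand=4,sold=2 ship[1->2]=2 ship[0->1]=5 prod=5 -> inv=[5 24 2]
Step 8: demand=4,sold=2 ship[1->2]=2 ship[0->1]=5 prod=5 -> inv=[5 27 2]

5 27 2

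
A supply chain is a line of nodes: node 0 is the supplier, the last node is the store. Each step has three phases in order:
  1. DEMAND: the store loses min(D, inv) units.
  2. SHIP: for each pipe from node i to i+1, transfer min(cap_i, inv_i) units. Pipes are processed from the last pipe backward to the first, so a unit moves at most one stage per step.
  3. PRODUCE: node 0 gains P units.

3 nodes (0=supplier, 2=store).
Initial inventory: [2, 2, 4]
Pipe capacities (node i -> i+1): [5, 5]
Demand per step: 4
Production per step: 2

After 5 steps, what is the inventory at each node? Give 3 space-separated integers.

Step 1: demand=4,sold=4 ship[1->2]=2 ship[0->1]=2 prod=2 -> inv=[2 2 2]
Step 2: demand=4,sold=2 ship[1->2]=2 ship[0->1]=2 prod=2 -> inv=[2 2 2]
Step 3: demand=4,sold=2 ship[1->2]=2 ship[0->1]=2 prod=2 -> inv=[2 2 2]
Step 4: demand=4,sold=2 ship[1->2]=2 ship[0->1]=2 prod=2 -> inv=[2 2 2]
Step 5: demand=4,sold=2 ship[1->2]=2 ship[0->1]=2 prod=2 -> inv=[2 2 2]

2 2 2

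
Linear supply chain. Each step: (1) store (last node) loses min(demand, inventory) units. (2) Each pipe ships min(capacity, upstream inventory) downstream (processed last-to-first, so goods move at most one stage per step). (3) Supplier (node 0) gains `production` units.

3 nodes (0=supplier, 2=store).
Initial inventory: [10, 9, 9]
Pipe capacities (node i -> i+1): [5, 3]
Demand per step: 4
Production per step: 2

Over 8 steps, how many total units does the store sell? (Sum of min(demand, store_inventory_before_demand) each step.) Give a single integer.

Answer: 30

Derivation:
Step 1: sold=4 (running total=4) -> [7 11 8]
Step 2: sold=4 (running total=8) -> [4 13 7]
Step 3: sold=4 (running total=12) -> [2 14 6]
Step 4: sold=4 (running total=16) -> [2 13 5]
Step 5: sold=4 (running total=20) -> [2 12 4]
Step 6: sold=4 (running total=24) -> [2 11 3]
Step 7: sold=3 (running total=27) -> [2 10 3]
Step 8: sold=3 (running total=30) -> [2 9 3]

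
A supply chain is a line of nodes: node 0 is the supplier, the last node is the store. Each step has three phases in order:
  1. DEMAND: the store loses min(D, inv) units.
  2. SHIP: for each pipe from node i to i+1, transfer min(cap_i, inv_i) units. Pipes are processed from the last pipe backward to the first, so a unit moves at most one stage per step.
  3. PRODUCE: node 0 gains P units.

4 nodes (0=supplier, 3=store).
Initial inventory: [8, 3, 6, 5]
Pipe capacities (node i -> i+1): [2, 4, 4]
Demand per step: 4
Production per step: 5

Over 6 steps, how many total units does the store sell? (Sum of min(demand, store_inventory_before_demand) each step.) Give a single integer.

Answer: 20

Derivation:
Step 1: sold=4 (running total=4) -> [11 2 5 5]
Step 2: sold=4 (running total=8) -> [14 2 3 5]
Step 3: sold=4 (running total=12) -> [17 2 2 4]
Step 4: sold=4 (running total=16) -> [20 2 2 2]
Step 5: sold=2 (running total=18) -> [23 2 2 2]
Step 6: sold=2 (running total=20) -> [26 2 2 2]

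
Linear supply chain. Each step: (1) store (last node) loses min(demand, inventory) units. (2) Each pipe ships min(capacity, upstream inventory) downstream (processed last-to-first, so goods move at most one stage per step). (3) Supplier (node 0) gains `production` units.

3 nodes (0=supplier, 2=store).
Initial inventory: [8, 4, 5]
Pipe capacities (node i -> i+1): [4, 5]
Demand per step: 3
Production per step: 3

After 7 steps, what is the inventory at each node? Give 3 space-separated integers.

Step 1: demand=3,sold=3 ship[1->2]=4 ship[0->1]=4 prod=3 -> inv=[7 4 6]
Step 2: demand=3,sold=3 ship[1->2]=4 ship[0->1]=4 prod=3 -> inv=[6 4 7]
Step 3: demand=3,sold=3 ship[1->2]=4 ship[0->1]=4 prod=3 -> inv=[5 4 8]
Step 4: demand=3,sold=3 ship[1->2]=4 ship[0->1]=4 prod=3 -> inv=[4 4 9]
Step 5: demand=3,sold=3 ship[1->2]=4 ship[0->1]=4 prod=3 -> inv=[3 4 10]
Step 6: demand=3,sold=3 ship[1->2]=4 ship[0->1]=3 prod=3 -> inv=[3 3 11]
Step 7: demand=3,sold=3 ship[1->2]=3 ship[0->1]=3 prod=3 -> inv=[3 3 11]

3 3 11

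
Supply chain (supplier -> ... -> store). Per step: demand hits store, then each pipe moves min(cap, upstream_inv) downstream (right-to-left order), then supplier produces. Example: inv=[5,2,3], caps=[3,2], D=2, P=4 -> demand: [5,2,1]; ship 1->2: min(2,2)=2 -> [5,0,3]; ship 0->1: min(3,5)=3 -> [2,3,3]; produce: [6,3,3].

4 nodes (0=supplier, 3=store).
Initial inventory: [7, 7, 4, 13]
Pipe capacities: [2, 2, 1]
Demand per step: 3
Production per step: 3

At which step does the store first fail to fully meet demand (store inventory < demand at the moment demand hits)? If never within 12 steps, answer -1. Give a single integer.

Step 1: demand=3,sold=3 ship[2->3]=1 ship[1->2]=2 ship[0->1]=2 prod=3 -> [8 7 5 11]
Step 2: demand=3,sold=3 ship[2->3]=1 ship[1->2]=2 ship[0->1]=2 prod=3 -> [9 7 6 9]
Step 3: demand=3,sold=3 ship[2->3]=1 ship[1->2]=2 ship[0->1]=2 prod=3 -> [10 7 7 7]
Step 4: demand=3,sold=3 ship[2->3]=1 ship[1->2]=2 ship[0->1]=2 prod=3 -> [11 7 8 5]
Step 5: demand=3,sold=3 ship[2->3]=1 ship[1->2]=2 ship[0->1]=2 prod=3 -> [12 7 9 3]
Step 6: demand=3,sold=3 ship[2->3]=1 ship[1->2]=2 ship[0->1]=2 prod=3 -> [13 7 10 1]
Step 7: demand=3,sold=1 ship[2->3]=1 ship[1->2]=2 ship[0->1]=2 prod=3 -> [14 7 11 1]
Step 8: demand=3,sold=1 ship[2->3]=1 ship[1->2]=2 ship[0->1]=2 prod=3 -> [15 7 12 1]
Step 9: demand=3,sold=1 ship[2->3]=1 ship[1->2]=2 ship[0->1]=2 prod=3 -> [16 7 13 1]
Step 10: demand=3,sold=1 ship[2->3]=1 ship[1->2]=2 ship[0->1]=2 prod=3 -> [17 7 14 1]
Step 11: demand=3,sold=1 ship[2->3]=1 ship[1->2]=2 ship[0->1]=2 prod=3 -> [18 7 15 1]
Step 12: demand=3,sold=1 ship[2->3]=1 ship[1->2]=2 ship[0->1]=2 prod=3 -> [19 7 16 1]
First stockout at step 7

7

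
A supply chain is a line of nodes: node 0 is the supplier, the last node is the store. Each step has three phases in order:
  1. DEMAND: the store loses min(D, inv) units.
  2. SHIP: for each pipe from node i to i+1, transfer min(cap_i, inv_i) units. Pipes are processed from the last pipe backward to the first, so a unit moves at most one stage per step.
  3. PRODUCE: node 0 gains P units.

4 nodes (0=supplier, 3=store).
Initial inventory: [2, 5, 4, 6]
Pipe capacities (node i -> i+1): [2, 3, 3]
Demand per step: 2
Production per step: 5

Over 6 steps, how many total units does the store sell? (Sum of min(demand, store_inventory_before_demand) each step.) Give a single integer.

Answer: 12

Derivation:
Step 1: sold=2 (running total=2) -> [5 4 4 7]
Step 2: sold=2 (running total=4) -> [8 3 4 8]
Step 3: sold=2 (running total=6) -> [11 2 4 9]
Step 4: sold=2 (running total=8) -> [14 2 3 10]
Step 5: sold=2 (running total=10) -> [17 2 2 11]
Step 6: sold=2 (running total=12) -> [20 2 2 11]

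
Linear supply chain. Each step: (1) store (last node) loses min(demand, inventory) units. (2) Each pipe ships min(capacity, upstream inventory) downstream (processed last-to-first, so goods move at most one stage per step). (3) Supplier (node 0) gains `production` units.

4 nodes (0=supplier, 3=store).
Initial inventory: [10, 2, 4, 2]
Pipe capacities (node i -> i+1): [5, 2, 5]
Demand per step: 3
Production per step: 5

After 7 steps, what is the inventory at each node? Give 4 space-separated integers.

Step 1: demand=3,sold=2 ship[2->3]=4 ship[1->2]=2 ship[0->1]=5 prod=5 -> inv=[10 5 2 4]
Step 2: demand=3,sold=3 ship[2->3]=2 ship[1->2]=2 ship[0->1]=5 prod=5 -> inv=[10 8 2 3]
Step 3: demand=3,sold=3 ship[2->3]=2 ship[1->2]=2 ship[0->1]=5 prod=5 -> inv=[10 11 2 2]
Step 4: demand=3,sold=2 ship[2->3]=2 ship[1->2]=2 ship[0->1]=5 prod=5 -> inv=[10 14 2 2]
Step 5: demand=3,sold=2 ship[2->3]=2 ship[1->2]=2 ship[0->1]=5 prod=5 -> inv=[10 17 2 2]
Step 6: demand=3,sold=2 ship[2->3]=2 ship[1->2]=2 ship[0->1]=5 prod=5 -> inv=[10 20 2 2]
Step 7: demand=3,sold=2 ship[2->3]=2 ship[1->2]=2 ship[0->1]=5 prod=5 -> inv=[10 23 2 2]

10 23 2 2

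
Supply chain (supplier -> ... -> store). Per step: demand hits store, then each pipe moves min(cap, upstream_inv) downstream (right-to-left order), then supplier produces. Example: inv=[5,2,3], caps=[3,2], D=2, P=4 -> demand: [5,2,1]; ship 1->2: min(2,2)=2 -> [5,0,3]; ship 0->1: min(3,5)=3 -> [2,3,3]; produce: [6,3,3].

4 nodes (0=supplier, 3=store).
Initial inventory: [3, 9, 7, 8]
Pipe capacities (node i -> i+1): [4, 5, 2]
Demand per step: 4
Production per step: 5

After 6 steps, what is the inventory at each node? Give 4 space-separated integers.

Step 1: demand=4,sold=4 ship[2->3]=2 ship[1->2]=5 ship[0->1]=3 prod=5 -> inv=[5 7 10 6]
Step 2: demand=4,sold=4 ship[2->3]=2 ship[1->2]=5 ship[0->1]=4 prod=5 -> inv=[6 6 13 4]
Step 3: demand=4,sold=4 ship[2->3]=2 ship[1->2]=5 ship[0->1]=4 prod=5 -> inv=[7 5 16 2]
Step 4: demand=4,sold=2 ship[2->3]=2 ship[1->2]=5 ship[0->1]=4 prod=5 -> inv=[8 4 19 2]
Step 5: demand=4,sold=2 ship[2->3]=2 ship[1->2]=4 ship[0->1]=4 prod=5 -> inv=[9 4 21 2]
Step 6: demand=4,sold=2 ship[2->3]=2 ship[1->2]=4 ship[0->1]=4 prod=5 -> inv=[10 4 23 2]

10 4 23 2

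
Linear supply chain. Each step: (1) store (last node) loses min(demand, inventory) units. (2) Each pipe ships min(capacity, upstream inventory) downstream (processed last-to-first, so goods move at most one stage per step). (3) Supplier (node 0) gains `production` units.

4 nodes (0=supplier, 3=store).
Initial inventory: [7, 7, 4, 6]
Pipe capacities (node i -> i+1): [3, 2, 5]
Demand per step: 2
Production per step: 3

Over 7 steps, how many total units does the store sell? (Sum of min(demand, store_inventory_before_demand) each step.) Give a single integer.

Answer: 14

Derivation:
Step 1: sold=2 (running total=2) -> [7 8 2 8]
Step 2: sold=2 (running total=4) -> [7 9 2 8]
Step 3: sold=2 (running total=6) -> [7 10 2 8]
Step 4: sold=2 (running total=8) -> [7 11 2 8]
Step 5: sold=2 (running total=10) -> [7 12 2 8]
Step 6: sold=2 (running total=12) -> [7 13 2 8]
Step 7: sold=2 (running total=14) -> [7 14 2 8]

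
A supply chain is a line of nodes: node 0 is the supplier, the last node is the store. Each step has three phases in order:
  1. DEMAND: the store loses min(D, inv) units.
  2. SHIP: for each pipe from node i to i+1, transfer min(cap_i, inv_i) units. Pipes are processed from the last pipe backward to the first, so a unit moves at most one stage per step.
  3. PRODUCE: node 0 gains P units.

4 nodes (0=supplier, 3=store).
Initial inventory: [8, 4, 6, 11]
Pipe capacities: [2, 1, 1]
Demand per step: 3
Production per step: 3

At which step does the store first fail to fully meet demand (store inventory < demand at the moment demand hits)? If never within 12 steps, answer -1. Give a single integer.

Step 1: demand=3,sold=3 ship[2->3]=1 ship[1->2]=1 ship[0->1]=2 prod=3 -> [9 5 6 9]
Step 2: demand=3,sold=3 ship[2->3]=1 ship[1->2]=1 ship[0->1]=2 prod=3 -> [10 6 6 7]
Step 3: demand=3,sold=3 ship[2->3]=1 ship[1->2]=1 ship[0->1]=2 prod=3 -> [11 7 6 5]
Step 4: demand=3,sold=3 ship[2->3]=1 ship[1->2]=1 ship[0->1]=2 prod=3 -> [12 8 6 3]
Step 5: demand=3,sold=3 ship[2->3]=1 ship[1->2]=1 ship[0->1]=2 prod=3 -> [13 9 6 1]
Step 6: demand=3,sold=1 ship[2->3]=1 ship[1->2]=1 ship[0->1]=2 prod=3 -> [14 10 6 1]
Step 7: demand=3,sold=1 ship[2->3]=1 ship[1->2]=1 ship[0->1]=2 prod=3 -> [15 11 6 1]
Step 8: demand=3,sold=1 ship[2->3]=1 ship[1->2]=1 ship[0->1]=2 prod=3 -> [16 12 6 1]
Step 9: demand=3,sold=1 ship[2->3]=1 ship[1->2]=1 ship[0->1]=2 prod=3 -> [17 13 6 1]
Step 10: demand=3,sold=1 ship[2->3]=1 ship[1->2]=1 ship[0->1]=2 prod=3 -> [18 14 6 1]
Step 11: demand=3,sold=1 ship[2->3]=1 ship[1->2]=1 ship[0->1]=2 prod=3 -> [19 15 6 1]
Step 12: demand=3,sold=1 ship[2->3]=1 ship[1->2]=1 ship[0->1]=2 prod=3 -> [20 16 6 1]
First stockout at step 6

6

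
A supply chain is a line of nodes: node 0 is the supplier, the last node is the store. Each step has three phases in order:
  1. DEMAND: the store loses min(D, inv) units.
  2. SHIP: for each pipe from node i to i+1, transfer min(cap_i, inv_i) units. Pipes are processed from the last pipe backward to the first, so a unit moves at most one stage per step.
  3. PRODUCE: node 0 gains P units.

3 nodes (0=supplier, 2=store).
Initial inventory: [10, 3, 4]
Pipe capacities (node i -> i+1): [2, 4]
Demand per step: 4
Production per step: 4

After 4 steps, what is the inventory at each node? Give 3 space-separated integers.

Step 1: demand=4,sold=4 ship[1->2]=3 ship[0->1]=2 prod=4 -> inv=[12 2 3]
Step 2: demand=4,sold=3 ship[1->2]=2 ship[0->1]=2 prod=4 -> inv=[14 2 2]
Step 3: demand=4,sold=2 ship[1->2]=2 ship[0->1]=2 prod=4 -> inv=[16 2 2]
Step 4: demand=4,sold=2 ship[1->2]=2 ship[0->1]=2 prod=4 -> inv=[18 2 2]

18 2 2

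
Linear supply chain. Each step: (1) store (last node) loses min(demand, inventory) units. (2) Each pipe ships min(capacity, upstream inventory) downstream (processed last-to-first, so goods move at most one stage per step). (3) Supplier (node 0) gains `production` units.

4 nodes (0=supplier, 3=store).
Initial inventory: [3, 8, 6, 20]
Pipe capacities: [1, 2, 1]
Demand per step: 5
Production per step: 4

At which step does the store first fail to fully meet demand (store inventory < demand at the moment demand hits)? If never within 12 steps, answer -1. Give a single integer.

Step 1: demand=5,sold=5 ship[2->3]=1 ship[1->2]=2 ship[0->1]=1 prod=4 -> [6 7 7 16]
Step 2: demand=5,sold=5 ship[2->3]=1 ship[1->2]=2 ship[0->1]=1 prod=4 -> [9 6 8 12]
Step 3: demand=5,sold=5 ship[2->3]=1 ship[1->2]=2 ship[0->1]=1 prod=4 -> [12 5 9 8]
Step 4: demand=5,sold=5 ship[2->3]=1 ship[1->2]=2 ship[0->1]=1 prod=4 -> [15 4 10 4]
Step 5: demand=5,sold=4 ship[2->3]=1 ship[1->2]=2 ship[0->1]=1 prod=4 -> [18 3 11 1]
Step 6: demand=5,sold=1 ship[2->3]=1 ship[1->2]=2 ship[0->1]=1 prod=4 -> [21 2 12 1]
Step 7: demand=5,sold=1 ship[2->3]=1 ship[1->2]=2 ship[0->1]=1 prod=4 -> [24 1 13 1]
Step 8: demand=5,sold=1 ship[2->3]=1 ship[1->2]=1 ship[0->1]=1 prod=4 -> [27 1 13 1]
Step 9: demand=5,sold=1 ship[2->3]=1 ship[1->2]=1 ship[0->1]=1 prod=4 -> [30 1 13 1]
Step 10: demand=5,sold=1 ship[2->3]=1 ship[1->2]=1 ship[0->1]=1 prod=4 -> [33 1 13 1]
Step 11: demand=5,sold=1 ship[2->3]=1 ship[1->2]=1 ship[0->1]=1 prod=4 -> [36 1 13 1]
Step 12: demand=5,sold=1 ship[2->3]=1 ship[1->2]=1 ship[0->1]=1 prod=4 -> [39 1 13 1]
First stockout at step 5

5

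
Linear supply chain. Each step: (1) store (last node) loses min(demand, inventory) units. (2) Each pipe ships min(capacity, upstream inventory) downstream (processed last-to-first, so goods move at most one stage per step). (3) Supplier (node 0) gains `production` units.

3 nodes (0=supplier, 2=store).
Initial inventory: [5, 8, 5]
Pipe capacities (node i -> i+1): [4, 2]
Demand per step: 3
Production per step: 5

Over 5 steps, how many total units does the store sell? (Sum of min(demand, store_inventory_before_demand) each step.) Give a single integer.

Step 1: sold=3 (running total=3) -> [6 10 4]
Step 2: sold=3 (running total=6) -> [7 12 3]
Step 3: sold=3 (running total=9) -> [8 14 2]
Step 4: sold=2 (running total=11) -> [9 16 2]
Step 5: sold=2 (running total=13) -> [10 18 2]

Answer: 13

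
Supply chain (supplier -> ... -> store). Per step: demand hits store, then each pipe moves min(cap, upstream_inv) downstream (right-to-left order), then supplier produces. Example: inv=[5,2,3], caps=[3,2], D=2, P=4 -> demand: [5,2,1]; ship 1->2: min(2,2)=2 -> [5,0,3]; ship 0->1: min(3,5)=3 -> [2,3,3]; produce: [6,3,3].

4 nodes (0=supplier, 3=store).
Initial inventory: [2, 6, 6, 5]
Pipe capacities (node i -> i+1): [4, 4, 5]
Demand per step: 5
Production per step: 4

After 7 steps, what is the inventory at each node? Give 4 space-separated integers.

Step 1: demand=5,sold=5 ship[2->3]=5 ship[1->2]=4 ship[0->1]=2 prod=4 -> inv=[4 4 5 5]
Step 2: demand=5,sold=5 ship[2->3]=5 ship[1->2]=4 ship[0->1]=4 prod=4 -> inv=[4 4 4 5]
Step 3: demand=5,sold=5 ship[2->3]=4 ship[1->2]=4 ship[0->1]=4 prod=4 -> inv=[4 4 4 4]
Step 4: demand=5,sold=4 ship[2->3]=4 ship[1->2]=4 ship[0->1]=4 prod=4 -> inv=[4 4 4 4]
Step 5: demand=5,sold=4 ship[2->3]=4 ship[1->2]=4 ship[0->1]=4 prod=4 -> inv=[4 4 4 4]
Step 6: demand=5,sold=4 ship[2->3]=4 ship[1->2]=4 ship[0->1]=4 prod=4 -> inv=[4 4 4 4]
Step 7: demand=5,sold=4 ship[2->3]=4 ship[1->2]=4 ship[0->1]=4 prod=4 -> inv=[4 4 4 4]

4 4 4 4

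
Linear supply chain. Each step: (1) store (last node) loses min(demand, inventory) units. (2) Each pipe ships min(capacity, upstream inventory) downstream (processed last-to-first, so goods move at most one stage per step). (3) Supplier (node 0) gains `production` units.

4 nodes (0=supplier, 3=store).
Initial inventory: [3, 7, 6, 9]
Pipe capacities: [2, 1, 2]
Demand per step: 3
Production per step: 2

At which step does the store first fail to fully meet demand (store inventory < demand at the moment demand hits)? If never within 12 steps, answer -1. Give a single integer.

Step 1: demand=3,sold=3 ship[2->3]=2 ship[1->2]=1 ship[0->1]=2 prod=2 -> [3 8 5 8]
Step 2: demand=3,sold=3 ship[2->3]=2 ship[1->2]=1 ship[0->1]=2 prod=2 -> [3 9 4 7]
Step 3: demand=3,sold=3 ship[2->3]=2 ship[1->2]=1 ship[0->1]=2 prod=2 -> [3 10 3 6]
Step 4: demand=3,sold=3 ship[2->3]=2 ship[1->2]=1 ship[0->1]=2 prod=2 -> [3 11 2 5]
Step 5: demand=3,sold=3 ship[2->3]=2 ship[1->2]=1 ship[0->1]=2 prod=2 -> [3 12 1 4]
Step 6: demand=3,sold=3 ship[2->3]=1 ship[1->2]=1 ship[0->1]=2 prod=2 -> [3 13 1 2]
Step 7: demand=3,sold=2 ship[2->3]=1 ship[1->2]=1 ship[0->1]=2 prod=2 -> [3 14 1 1]
Step 8: demand=3,sold=1 ship[2->3]=1 ship[1->2]=1 ship[0->1]=2 prod=2 -> [3 15 1 1]
Step 9: demand=3,sold=1 ship[2->3]=1 ship[1->2]=1 ship[0->1]=2 prod=2 -> [3 16 1 1]
Step 10: demand=3,sold=1 ship[2->3]=1 ship[1->2]=1 ship[0->1]=2 prod=2 -> [3 17 1 1]
Step 11: demand=3,sold=1 ship[2->3]=1 ship[1->2]=1 ship[0->1]=2 prod=2 -> [3 18 1 1]
Step 12: demand=3,sold=1 ship[2->3]=1 ship[1->2]=1 ship[0->1]=2 prod=2 -> [3 19 1 1]
First stockout at step 7

7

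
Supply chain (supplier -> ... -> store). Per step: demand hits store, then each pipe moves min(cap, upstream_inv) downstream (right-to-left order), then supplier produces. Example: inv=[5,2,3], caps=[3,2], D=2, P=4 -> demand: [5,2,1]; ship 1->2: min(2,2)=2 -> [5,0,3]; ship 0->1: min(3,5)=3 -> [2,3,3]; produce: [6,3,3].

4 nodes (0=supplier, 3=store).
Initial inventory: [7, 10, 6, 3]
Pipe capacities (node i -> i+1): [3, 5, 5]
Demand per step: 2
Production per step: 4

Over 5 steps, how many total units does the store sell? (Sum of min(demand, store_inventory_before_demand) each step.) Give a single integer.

Step 1: sold=2 (running total=2) -> [8 8 6 6]
Step 2: sold=2 (running total=4) -> [9 6 6 9]
Step 3: sold=2 (running total=6) -> [10 4 6 12]
Step 4: sold=2 (running total=8) -> [11 3 5 15]
Step 5: sold=2 (running total=10) -> [12 3 3 18]

Answer: 10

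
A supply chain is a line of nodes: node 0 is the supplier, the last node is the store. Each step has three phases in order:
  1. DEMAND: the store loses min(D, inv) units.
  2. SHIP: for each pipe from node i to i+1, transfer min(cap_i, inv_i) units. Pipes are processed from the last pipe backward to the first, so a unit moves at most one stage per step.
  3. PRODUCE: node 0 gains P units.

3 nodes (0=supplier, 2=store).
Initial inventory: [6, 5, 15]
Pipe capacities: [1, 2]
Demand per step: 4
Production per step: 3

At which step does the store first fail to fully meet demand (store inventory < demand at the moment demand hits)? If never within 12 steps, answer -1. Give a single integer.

Step 1: demand=4,sold=4 ship[1->2]=2 ship[0->1]=1 prod=3 -> [8 4 13]
Step 2: demand=4,sold=4 ship[1->2]=2 ship[0->1]=1 prod=3 -> [10 3 11]
Step 3: demand=4,sold=4 ship[1->2]=2 ship[0->1]=1 prod=3 -> [12 2 9]
Step 4: demand=4,sold=4 ship[1->2]=2 ship[0->1]=1 prod=3 -> [14 1 7]
Step 5: demand=4,sold=4 ship[1->2]=1 ship[0->1]=1 prod=3 -> [16 1 4]
Step 6: demand=4,sold=4 ship[1->2]=1 ship[0->1]=1 prod=3 -> [18 1 1]
Step 7: demand=4,sold=1 ship[1->2]=1 ship[0->1]=1 prod=3 -> [20 1 1]
Step 8: demand=4,sold=1 ship[1->2]=1 ship[0->1]=1 prod=3 -> [22 1 1]
Step 9: demand=4,sold=1 ship[1->2]=1 ship[0->1]=1 prod=3 -> [24 1 1]
Step 10: demand=4,sold=1 ship[1->2]=1 ship[0->1]=1 prod=3 -> [26 1 1]
Step 11: demand=4,sold=1 ship[1->2]=1 ship[0->1]=1 prod=3 -> [28 1 1]
Step 12: demand=4,sold=1 ship[1->2]=1 ship[0->1]=1 prod=3 -> [30 1 1]
First stockout at step 7

7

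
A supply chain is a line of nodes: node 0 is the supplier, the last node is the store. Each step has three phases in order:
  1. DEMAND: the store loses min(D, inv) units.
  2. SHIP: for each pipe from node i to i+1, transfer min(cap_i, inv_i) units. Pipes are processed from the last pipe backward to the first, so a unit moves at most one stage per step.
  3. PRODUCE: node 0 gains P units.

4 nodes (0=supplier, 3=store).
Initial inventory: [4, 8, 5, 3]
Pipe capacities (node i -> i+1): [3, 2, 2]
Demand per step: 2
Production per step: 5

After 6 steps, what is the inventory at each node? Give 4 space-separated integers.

Step 1: demand=2,sold=2 ship[2->3]=2 ship[1->2]=2 ship[0->1]=3 prod=5 -> inv=[6 9 5 3]
Step 2: demand=2,sold=2 ship[2->3]=2 ship[1->2]=2 ship[0->1]=3 prod=5 -> inv=[8 10 5 3]
Step 3: demand=2,sold=2 ship[2->3]=2 ship[1->2]=2 ship[0->1]=3 prod=5 -> inv=[10 11 5 3]
Step 4: demand=2,sold=2 ship[2->3]=2 ship[1->2]=2 ship[0->1]=3 prod=5 -> inv=[12 12 5 3]
Step 5: demand=2,sold=2 ship[2->3]=2 ship[1->2]=2 ship[0->1]=3 prod=5 -> inv=[14 13 5 3]
Step 6: demand=2,sold=2 ship[2->3]=2 ship[1->2]=2 ship[0->1]=3 prod=5 -> inv=[16 14 5 3]

16 14 5 3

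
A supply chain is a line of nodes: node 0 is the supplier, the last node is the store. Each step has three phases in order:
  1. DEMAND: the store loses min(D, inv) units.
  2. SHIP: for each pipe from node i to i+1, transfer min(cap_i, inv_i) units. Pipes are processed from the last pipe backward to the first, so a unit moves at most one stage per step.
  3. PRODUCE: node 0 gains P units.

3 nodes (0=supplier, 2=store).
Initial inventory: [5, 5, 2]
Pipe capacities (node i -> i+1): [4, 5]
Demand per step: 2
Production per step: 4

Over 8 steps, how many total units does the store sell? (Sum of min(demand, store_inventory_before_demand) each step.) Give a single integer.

Step 1: sold=2 (running total=2) -> [5 4 5]
Step 2: sold=2 (running total=4) -> [5 4 7]
Step 3: sold=2 (running total=6) -> [5 4 9]
Step 4: sold=2 (running total=8) -> [5 4 11]
Step 5: sold=2 (running total=10) -> [5 4 13]
Step 6: sold=2 (running total=12) -> [5 4 15]
Step 7: sold=2 (running total=14) -> [5 4 17]
Step 8: sold=2 (running total=16) -> [5 4 19]

Answer: 16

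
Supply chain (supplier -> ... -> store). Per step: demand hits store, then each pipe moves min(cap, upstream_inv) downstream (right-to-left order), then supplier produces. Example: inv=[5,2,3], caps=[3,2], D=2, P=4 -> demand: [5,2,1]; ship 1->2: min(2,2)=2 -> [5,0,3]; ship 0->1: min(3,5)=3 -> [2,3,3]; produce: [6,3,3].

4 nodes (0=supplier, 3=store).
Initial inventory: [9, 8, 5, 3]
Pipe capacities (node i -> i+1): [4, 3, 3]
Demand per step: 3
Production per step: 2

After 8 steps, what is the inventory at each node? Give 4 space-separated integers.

Step 1: demand=3,sold=3 ship[2->3]=3 ship[1->2]=3 ship[0->1]=4 prod=2 -> inv=[7 9 5 3]
Step 2: demand=3,sold=3 ship[2->3]=3 ship[1->2]=3 ship[0->1]=4 prod=2 -> inv=[5 10 5 3]
Step 3: demand=3,sold=3 ship[2->3]=3 ship[1->2]=3 ship[0->1]=4 prod=2 -> inv=[3 11 5 3]
Step 4: demand=3,sold=3 ship[2->3]=3 ship[1->2]=3 ship[0->1]=3 prod=2 -> inv=[2 11 5 3]
Step 5: demand=3,sold=3 ship[2->3]=3 ship[1->2]=3 ship[0->1]=2 prod=2 -> inv=[2 10 5 3]
Step 6: demand=3,sold=3 ship[2->3]=3 ship[1->2]=3 ship[0->1]=2 prod=2 -> inv=[2 9 5 3]
Step 7: demand=3,sold=3 ship[2->3]=3 ship[1->2]=3 ship[0->1]=2 prod=2 -> inv=[2 8 5 3]
Step 8: demand=3,sold=3 ship[2->3]=3 ship[1->2]=3 ship[0->1]=2 prod=2 -> inv=[2 7 5 3]

2 7 5 3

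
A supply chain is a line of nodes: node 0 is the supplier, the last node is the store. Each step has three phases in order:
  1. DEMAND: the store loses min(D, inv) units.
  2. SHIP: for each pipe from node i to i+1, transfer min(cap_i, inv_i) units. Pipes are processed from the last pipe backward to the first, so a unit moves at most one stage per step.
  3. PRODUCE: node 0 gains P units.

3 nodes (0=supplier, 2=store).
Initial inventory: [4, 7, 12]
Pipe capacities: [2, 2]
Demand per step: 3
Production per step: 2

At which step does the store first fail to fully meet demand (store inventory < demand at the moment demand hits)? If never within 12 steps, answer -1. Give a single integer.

Step 1: demand=3,sold=3 ship[1->2]=2 ship[0->1]=2 prod=2 -> [4 7 11]
Step 2: demand=3,sold=3 ship[1->2]=2 ship[0->1]=2 prod=2 -> [4 7 10]
Step 3: demand=3,sold=3 ship[1->2]=2 ship[0->1]=2 prod=2 -> [4 7 9]
Step 4: demand=3,sold=3 ship[1->2]=2 ship[0->1]=2 prod=2 -> [4 7 8]
Step 5: demand=3,sold=3 ship[1->2]=2 ship[0->1]=2 prod=2 -> [4 7 7]
Step 6: demand=3,sold=3 ship[1->2]=2 ship[0->1]=2 prod=2 -> [4 7 6]
Step 7: demand=3,sold=3 ship[1->2]=2 ship[0->1]=2 prod=2 -> [4 7 5]
Step 8: demand=3,sold=3 ship[1->2]=2 ship[0->1]=2 prod=2 -> [4 7 4]
Step 9: demand=3,sold=3 ship[1->2]=2 ship[0->1]=2 prod=2 -> [4 7 3]
Step 10: demand=3,sold=3 ship[1->2]=2 ship[0->1]=2 prod=2 -> [4 7 2]
Step 11: demand=3,sold=2 ship[1->2]=2 ship[0->1]=2 prod=2 -> [4 7 2]
Step 12: demand=3,sold=2 ship[1->2]=2 ship[0->1]=2 prod=2 -> [4 7 2]
First stockout at step 11

11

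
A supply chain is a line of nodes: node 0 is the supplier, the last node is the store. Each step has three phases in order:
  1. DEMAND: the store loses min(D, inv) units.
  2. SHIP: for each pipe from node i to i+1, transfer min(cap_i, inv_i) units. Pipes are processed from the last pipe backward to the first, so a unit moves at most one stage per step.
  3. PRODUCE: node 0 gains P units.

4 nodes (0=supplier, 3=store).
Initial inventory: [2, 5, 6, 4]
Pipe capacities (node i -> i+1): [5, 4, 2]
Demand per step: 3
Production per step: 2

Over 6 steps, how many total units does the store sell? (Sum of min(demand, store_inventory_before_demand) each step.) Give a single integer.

Step 1: sold=3 (running total=3) -> [2 3 8 3]
Step 2: sold=3 (running total=6) -> [2 2 9 2]
Step 3: sold=2 (running total=8) -> [2 2 9 2]
Step 4: sold=2 (running total=10) -> [2 2 9 2]
Step 5: sold=2 (running total=12) -> [2 2 9 2]
Step 6: sold=2 (running total=14) -> [2 2 9 2]

Answer: 14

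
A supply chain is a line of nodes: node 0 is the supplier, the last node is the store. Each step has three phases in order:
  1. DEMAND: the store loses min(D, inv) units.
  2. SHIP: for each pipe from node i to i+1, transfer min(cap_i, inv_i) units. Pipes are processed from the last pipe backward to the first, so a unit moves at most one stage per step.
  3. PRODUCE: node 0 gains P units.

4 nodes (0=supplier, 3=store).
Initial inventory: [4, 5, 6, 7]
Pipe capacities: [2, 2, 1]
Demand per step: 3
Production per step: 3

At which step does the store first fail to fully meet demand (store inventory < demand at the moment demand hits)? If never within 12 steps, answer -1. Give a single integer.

Step 1: demand=3,sold=3 ship[2->3]=1 ship[1->2]=2 ship[0->1]=2 prod=3 -> [5 5 7 5]
Step 2: demand=3,sold=3 ship[2->3]=1 ship[1->2]=2 ship[0->1]=2 prod=3 -> [6 5 8 3]
Step 3: demand=3,sold=3 ship[2->3]=1 ship[1->2]=2 ship[0->1]=2 prod=3 -> [7 5 9 1]
Step 4: demand=3,sold=1 ship[2->3]=1 ship[1->2]=2 ship[0->1]=2 prod=3 -> [8 5 10 1]
Step 5: demand=3,sold=1 ship[2->3]=1 ship[1->2]=2 ship[0->1]=2 prod=3 -> [9 5 11 1]
Step 6: demand=3,sold=1 ship[2->3]=1 ship[1->2]=2 ship[0->1]=2 prod=3 -> [10 5 12 1]
Step 7: demand=3,sold=1 ship[2->3]=1 ship[1->2]=2 ship[0->1]=2 prod=3 -> [11 5 13 1]
Step 8: demand=3,sold=1 ship[2->3]=1 ship[1->2]=2 ship[0->1]=2 prod=3 -> [12 5 14 1]
Step 9: demand=3,sold=1 ship[2->3]=1 ship[1->2]=2 ship[0->1]=2 prod=3 -> [13 5 15 1]
Step 10: demand=3,sold=1 ship[2->3]=1 ship[1->2]=2 ship[0->1]=2 prod=3 -> [14 5 16 1]
Step 11: demand=3,sold=1 ship[2->3]=1 ship[1->2]=2 ship[0->1]=2 prod=3 -> [15 5 17 1]
Step 12: demand=3,sold=1 ship[2->3]=1 ship[1->2]=2 ship[0->1]=2 prod=3 -> [16 5 18 1]
First stockout at step 4

4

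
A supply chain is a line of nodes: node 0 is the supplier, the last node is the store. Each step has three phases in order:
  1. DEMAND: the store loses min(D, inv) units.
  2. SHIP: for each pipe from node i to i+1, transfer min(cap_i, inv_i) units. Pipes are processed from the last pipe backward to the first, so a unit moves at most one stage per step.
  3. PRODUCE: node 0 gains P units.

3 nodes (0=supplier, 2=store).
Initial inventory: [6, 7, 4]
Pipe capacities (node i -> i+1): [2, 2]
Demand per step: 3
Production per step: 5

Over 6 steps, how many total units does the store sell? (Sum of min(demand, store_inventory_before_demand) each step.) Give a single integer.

Step 1: sold=3 (running total=3) -> [9 7 3]
Step 2: sold=3 (running total=6) -> [12 7 2]
Step 3: sold=2 (running total=8) -> [15 7 2]
Step 4: sold=2 (running total=10) -> [18 7 2]
Step 5: sold=2 (running total=12) -> [21 7 2]
Step 6: sold=2 (running total=14) -> [24 7 2]

Answer: 14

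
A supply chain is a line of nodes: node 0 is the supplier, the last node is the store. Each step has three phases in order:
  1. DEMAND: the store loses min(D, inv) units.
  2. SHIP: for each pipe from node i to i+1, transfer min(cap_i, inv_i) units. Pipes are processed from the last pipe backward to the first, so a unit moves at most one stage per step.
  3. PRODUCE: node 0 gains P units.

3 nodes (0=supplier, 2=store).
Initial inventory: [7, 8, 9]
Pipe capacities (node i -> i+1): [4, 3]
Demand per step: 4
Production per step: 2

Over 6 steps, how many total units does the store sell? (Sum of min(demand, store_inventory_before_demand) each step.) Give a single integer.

Step 1: sold=4 (running total=4) -> [5 9 8]
Step 2: sold=4 (running total=8) -> [3 10 7]
Step 3: sold=4 (running total=12) -> [2 10 6]
Step 4: sold=4 (running total=16) -> [2 9 5]
Step 5: sold=4 (running total=20) -> [2 8 4]
Step 6: sold=4 (running total=24) -> [2 7 3]

Answer: 24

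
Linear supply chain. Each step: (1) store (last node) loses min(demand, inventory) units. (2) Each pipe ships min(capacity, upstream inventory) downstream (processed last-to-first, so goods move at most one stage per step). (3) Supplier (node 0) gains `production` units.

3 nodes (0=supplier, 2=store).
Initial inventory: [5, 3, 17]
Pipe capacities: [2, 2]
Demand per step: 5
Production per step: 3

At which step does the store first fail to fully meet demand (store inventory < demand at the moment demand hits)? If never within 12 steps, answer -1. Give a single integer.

Step 1: demand=5,sold=5 ship[1->2]=2 ship[0->1]=2 prod=3 -> [6 3 14]
Step 2: demand=5,sold=5 ship[1->2]=2 ship[0->1]=2 prod=3 -> [7 3 11]
Step 3: demand=5,sold=5 ship[1->2]=2 ship[0->1]=2 prod=3 -> [8 3 8]
Step 4: demand=5,sold=5 ship[1->2]=2 ship[0->1]=2 prod=3 -> [9 3 5]
Step 5: demand=5,sold=5 ship[1->2]=2 ship[0->1]=2 prod=3 -> [10 3 2]
Step 6: demand=5,sold=2 ship[1->2]=2 ship[0->1]=2 prod=3 -> [11 3 2]
Step 7: demand=5,sold=2 ship[1->2]=2 ship[0->1]=2 prod=3 -> [12 3 2]
Step 8: demand=5,sold=2 ship[1->2]=2 ship[0->1]=2 prod=3 -> [13 3 2]
Step 9: demand=5,sold=2 ship[1->2]=2 ship[0->1]=2 prod=3 -> [14 3 2]
Step 10: demand=5,sold=2 ship[1->2]=2 ship[0->1]=2 prod=3 -> [15 3 2]
Step 11: demand=5,sold=2 ship[1->2]=2 ship[0->1]=2 prod=3 -> [16 3 2]
Step 12: demand=5,sold=2 ship[1->2]=2 ship[0->1]=2 prod=3 -> [17 3 2]
First stockout at step 6

6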